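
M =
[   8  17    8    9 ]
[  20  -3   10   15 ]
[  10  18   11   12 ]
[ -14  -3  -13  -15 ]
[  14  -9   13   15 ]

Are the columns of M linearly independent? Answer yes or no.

Row reduce M to echelon form.
R2 ← R2 − (5/2)·R1: [0, -91/2, -10, -15/2]
R3 ← R3 − (5/4)·R1: [0, -13/4, 1, 3/4]
R4 ← R4 + (7/4)·R1: [0, 107/4, 1, 3/4]
R5 ← R5 − (7/4)·R1: [0, -155/4, -1, -3/4]
R3 ← R3 − (1/14)·R2: [0, 0, 12/7, 9/7]
R4 ← R4 + (107/182)·R2: [0, 0, -444/91, -333/91]
R5 ← R5 − (155/182)·R2: [0, 0, 684/91, 513/91]
R4 ← R4 + (37/13)·R3: [0, 0, 0, 0]
R5 ← R5 − (57/13)·R3: [0, 0, 0, 0]
3 pivots among 4 columns.
Only 3 < 4 pivot columns, so the columns are linearly dependent.

no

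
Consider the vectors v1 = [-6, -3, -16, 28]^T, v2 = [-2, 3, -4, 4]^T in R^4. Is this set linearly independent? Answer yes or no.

yes

Form the matrix with these vectors as rows and row reduce.
R2 ← R2 − (1/3)·R1: [0, 4, 4/3, -16/3]
2 nonzero rows, so the 2 vectors span a space of dimension 2.
Since 2 = 2, the vectors are linearly independent.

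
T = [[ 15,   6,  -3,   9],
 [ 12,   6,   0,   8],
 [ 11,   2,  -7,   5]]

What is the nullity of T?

Row reduce to echelon form.
R2 ← R2 − (4/5)·R1: [0, 6/5, 12/5, 4/5]
R3 ← R3 − (11/15)·R1: [0, -12/5, -24/5, -8/5]
R3 ← R3 + (2)·R2: [0, 0, 0, 0]
2 nonzero rows, so rank(T) = 2.
T has 4 columns; by rank–nullity, nullity = 4 − 2 = 2.

2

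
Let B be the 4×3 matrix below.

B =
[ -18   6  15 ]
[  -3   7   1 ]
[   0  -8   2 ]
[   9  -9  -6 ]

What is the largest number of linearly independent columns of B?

Row reduce to echelon form.
R2 ← R2 − (1/6)·R1: [0, 6, -3/2]
R4 ← R4 + (1/2)·R1: [0, -6, 3/2]
R3 ← R3 + (4/3)·R2: [0, 0, 0]
R4 ← R4 + R2: [0, 0, 0]
Echelon form has 2 nonzero rows, so rank(B) = 2.
The rank gives the maximum number of linearly independent columns: 2.

2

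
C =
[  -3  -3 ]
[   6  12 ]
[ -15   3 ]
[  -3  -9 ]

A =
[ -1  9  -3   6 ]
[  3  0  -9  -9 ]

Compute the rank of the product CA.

2

First compute CA:
[[ -6, -27,  36,   9],
 [ 30,  54, -126, -72],
 [ 24, -135,  18, -117],
 [-24, -27,  90,  63]]
Now row reduce the product.
R2 ← R2 + (5)·R1: [0, -81, 54, -27]
R3 ← R3 + (4)·R1: [0, -243, 162, -81]
R4 ← R4 − (4)·R1: [0, 81, -54, 27]
R3 ← R3 − (3)·R2: [0, 0, 0, 0]
R4 ← R4 + R2: [0, 0, 0, 0]
2 nonzero rows, so rank(CA) = 2.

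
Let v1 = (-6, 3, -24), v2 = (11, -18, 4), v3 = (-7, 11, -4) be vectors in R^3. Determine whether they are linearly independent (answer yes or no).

no

Form the matrix with these vectors as rows and row reduce.
R2 ← R2 + (11/6)·R1: [0, -25/2, -40]
R3 ← R3 − (7/6)·R1: [0, 15/2, 24]
R3 ← R3 + (3/5)·R2: [0, 0, 0]
2 nonzero rows, so the 3 vectors span a space of dimension 2.
Since 2 < 3, the vectors are linearly dependent.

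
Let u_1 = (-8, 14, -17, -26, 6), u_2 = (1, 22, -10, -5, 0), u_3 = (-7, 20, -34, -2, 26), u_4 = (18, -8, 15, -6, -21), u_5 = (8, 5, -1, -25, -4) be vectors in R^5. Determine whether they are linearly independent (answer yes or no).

yes

Form the matrix with these vectors as rows and row reduce.
R2 ← R2 + (1/8)·R1: [0, 95/4, -97/8, -33/4, 3/4]
R3 ← R3 − (7/8)·R1: [0, 31/4, -153/8, 83/4, 83/4]
R4 ← R4 + (9/4)·R1: [0, 47/2, -93/4, -129/2, -15/2]
R5 ← R5 + R1: [0, 19, -18, -51, 2]
R3 ← R3 − (31/95)·R2: [0, 0, -1441/95, 2227/95, 1948/95]
R4 ← R4 − (94/95)·R2: [0, 0, -1069/95, -5352/95, -783/95]
R5 ← R5 − (4/5)·R2: [0, 0, -83/10, -222/5, 7/5]
R4 ← R4 − (1069/1441)·R3: [0, 0, 0, -811/11, -33797/1441]
R5 ← R5 − (1577/2882)·R3: [0, 0, 0, -1259/22, -14151/1441]
R5 ← R5 − (1259/1622)·R4: [0, 0, 0, 0, 1781591/212482]
5 nonzero rows, so the 5 vectors span a space of dimension 5.
Since 5 = 5, the vectors are linearly independent.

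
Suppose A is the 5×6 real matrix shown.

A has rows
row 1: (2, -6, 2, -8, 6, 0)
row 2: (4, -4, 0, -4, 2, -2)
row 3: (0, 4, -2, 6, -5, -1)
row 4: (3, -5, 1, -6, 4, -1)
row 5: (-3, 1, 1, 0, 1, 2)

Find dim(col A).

2

Row reduce to echelon form.
R2 ← R2 − (2)·R1: [0, 8, -4, 12, -10, -2]
R4 ← R4 − (3/2)·R1: [0, 4, -2, 6, -5, -1]
R5 ← R5 + (3/2)·R1: [0, -8, 4, -12, 10, 2]
R3 ← R3 − (1/2)·R2: [0, 0, 0, 0, 0, 0]
R4 ← R4 − (1/2)·R2: [0, 0, 0, 0, 0, 0]
R5 ← R5 + R2: [0, 0, 0, 0, 0, 0]
Echelon form has 2 nonzero rows, so rank(A) = 2.
The column space has dimension equal to the rank: 2.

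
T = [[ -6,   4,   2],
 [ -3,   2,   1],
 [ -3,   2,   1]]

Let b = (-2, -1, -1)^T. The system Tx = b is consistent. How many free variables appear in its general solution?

2

Row reduce the augmented matrix [T | b].
R2 ← R2 − (1/2)·R1: [0, 0, 0, 0]
R3 ← R3 − (1/2)·R1: [0, 0, 0, 0]
The echelon form has 1 nonzero rows, and every pivot lies in the first 3 columns, so rank(T) = rank([T|b]) = 1.
The system is consistent.
Free variables = (unknowns) − (rank) = 3 − 1 = 2.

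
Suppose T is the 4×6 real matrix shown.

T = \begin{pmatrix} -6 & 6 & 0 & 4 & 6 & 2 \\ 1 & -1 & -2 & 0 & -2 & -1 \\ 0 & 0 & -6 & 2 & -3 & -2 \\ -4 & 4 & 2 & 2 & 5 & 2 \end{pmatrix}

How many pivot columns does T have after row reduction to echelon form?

Row reduce to echelon form.
R2 ← R2 + (1/6)·R1: [0, 0, -2, 2/3, -1, -2/3]
R4 ← R4 − (2/3)·R1: [0, 0, 2, -2/3, 1, 2/3]
R3 ← R3 − (3)·R2: [0, 0, 0, 0, 0, 0]
R4 ← R4 + R2: [0, 0, 0, 0, 0, 0]
Echelon form has 2 nonzero rows, so rank(T) = 2.
Each nonzero row contributes one pivot column: 2 pivot columns.

2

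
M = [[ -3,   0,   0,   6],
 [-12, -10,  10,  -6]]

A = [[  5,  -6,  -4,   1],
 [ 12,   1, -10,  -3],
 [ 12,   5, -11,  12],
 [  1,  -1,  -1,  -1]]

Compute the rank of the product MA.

2

First compute MA:
[[ -9,  12,   6,  -9],
 [-66, 118,  44, 144]]
Now row reduce the product.
R2 ← R2 − (22/3)·R1: [0, 30, 0, 210]
2 nonzero rows, so rank(MA) = 2.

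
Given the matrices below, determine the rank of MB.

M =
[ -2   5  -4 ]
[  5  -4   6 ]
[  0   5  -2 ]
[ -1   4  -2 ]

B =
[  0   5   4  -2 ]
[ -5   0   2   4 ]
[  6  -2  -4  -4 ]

First compute MB:
[[-49,  -2,  18,  40],
 [ 56,  13, -12, -50],
 [-37,   4,  18,  28],
 [-32,  -1,  12,  26]]
Now row reduce the product.
R2 ← R2 + (8/7)·R1: [0, 75/7, 60/7, -30/7]
R3 ← R3 − (37/49)·R1: [0, 270/49, 216/49, -108/49]
R4 ← R4 − (32/49)·R1: [0, 15/49, 12/49, -6/49]
R3 ← R3 − (18/35)·R2: [0, 0, 0, 0]
R4 ← R4 − (1/35)·R2: [0, 0, 0, 0]
2 nonzero rows, so rank(MB) = 2.

2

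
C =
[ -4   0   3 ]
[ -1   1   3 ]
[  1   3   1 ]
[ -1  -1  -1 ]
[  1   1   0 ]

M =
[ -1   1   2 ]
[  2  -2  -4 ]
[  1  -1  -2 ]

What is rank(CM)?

1

First compute CM:
[[  7,  -7, -14],
 [  6,  -6, -12],
 [  6,  -6, -12],
 [ -2,   2,   4],
 [  1,  -1,  -2]]
Now row reduce the product.
R2 ← R2 − (6/7)·R1: [0, 0, 0]
R3 ← R3 − (6/7)·R1: [0, 0, 0]
R4 ← R4 + (2/7)·R1: [0, 0, 0]
R5 ← R5 − (1/7)·R1: [0, 0, 0]
1 nonzero row, so rank(CM) = 1.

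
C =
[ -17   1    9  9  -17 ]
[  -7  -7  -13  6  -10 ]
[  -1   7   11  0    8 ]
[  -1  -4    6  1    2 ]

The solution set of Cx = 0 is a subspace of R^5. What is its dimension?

1

Row reduce to echelon form.
R2 ← R2 − (7/17)·R1: [0, -126/17, -284/17, 39/17, -3]
R3 ← R3 − (1/17)·R1: [0, 118/17, 178/17, -9/17, 9]
R4 ← R4 − (1/17)·R1: [0, -69/17, 93/17, 8/17, 3]
R3 ← R3 + (59/63)·R2: [0, 0, -326/63, 34/21, 130/21]
R4 ← R4 − (23/42)·R2: [0, 0, 307/21, -11/14, 65/14]
R4 ← R4 + (921/326)·R3: [0, 0, 0, 1235/326, 7215/326]
4 nonzero rows, so rank(C) = 4.
C has 5 columns; by rank–nullity, nullity = 5 − 4 = 1.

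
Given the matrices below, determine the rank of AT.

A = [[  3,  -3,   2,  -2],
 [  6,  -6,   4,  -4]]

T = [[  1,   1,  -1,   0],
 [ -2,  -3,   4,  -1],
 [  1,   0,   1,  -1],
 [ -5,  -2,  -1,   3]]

First compute AT:
[[ 21,  16, -11,  -5],
 [ 42,  32, -22, -10]]
Now row reduce the product.
R2 ← R2 − (2)·R1: [0, 0, 0, 0]
1 nonzero row, so rank(AT) = 1.

1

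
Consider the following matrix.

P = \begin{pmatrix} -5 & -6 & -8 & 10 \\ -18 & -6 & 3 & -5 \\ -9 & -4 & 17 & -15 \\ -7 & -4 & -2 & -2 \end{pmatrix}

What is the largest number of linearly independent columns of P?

Row reduce to echelon form.
R2 ← R2 − (18/5)·R1: [0, 78/5, 159/5, -41]
R3 ← R3 − (9/5)·R1: [0, 34/5, 157/5, -33]
R4 ← R4 − (7/5)·R1: [0, 22/5, 46/5, -16]
R3 ← R3 − (17/39)·R2: [0, 0, 228/13, -590/39]
R4 ← R4 − (11/39)·R2: [0, 0, 3/13, -173/39]
R4 ← R4 − (1/76)·R3: [0, 0, 0, -161/38]
Echelon form has 4 nonzero rows, so rank(P) = 4.
The rank gives the maximum number of linearly independent columns: 4.

4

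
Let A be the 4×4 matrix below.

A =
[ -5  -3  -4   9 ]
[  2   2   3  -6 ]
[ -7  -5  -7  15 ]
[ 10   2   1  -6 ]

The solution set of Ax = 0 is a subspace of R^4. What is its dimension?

2

Row reduce to echelon form.
R2 ← R2 + (2/5)·R1: [0, 4/5, 7/5, -12/5]
R3 ← R3 − (7/5)·R1: [0, -4/5, -7/5, 12/5]
R4 ← R4 + (2)·R1: [0, -4, -7, 12]
R3 ← R3 + R2: [0, 0, 0, 0]
R4 ← R4 + (5)·R2: [0, 0, 0, 0]
2 nonzero rows, so rank(A) = 2.
A has 4 columns; by rank–nullity, nullity = 4 − 2 = 2.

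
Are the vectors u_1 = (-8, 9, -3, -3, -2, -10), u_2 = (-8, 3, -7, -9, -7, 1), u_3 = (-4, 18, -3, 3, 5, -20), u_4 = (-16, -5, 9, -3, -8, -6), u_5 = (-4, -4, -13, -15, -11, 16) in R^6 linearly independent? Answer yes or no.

Form the matrix with these vectors as rows and row reduce.
R2 ← R2 − R1: [0, -6, -4, -6, -5, 11]
R3 ← R3 − (1/2)·R1: [0, 27/2, -3/2, 9/2, 6, -15]
R4 ← R4 − (2)·R1: [0, -23, 15, 3, -4, 14]
R5 ← R5 − (1/2)·R1: [0, -17/2, -23/2, -27/2, -10, 21]
R3 ← R3 + (9/4)·R2: [0, 0, -21/2, -9, -21/4, 39/4]
R4 ← R4 − (23/6)·R2: [0, 0, 91/3, 26, 91/6, -169/6]
R5 ← R5 − (17/12)·R2: [0, 0, -35/6, -5, -35/12, 65/12]
R4 ← R4 + (26/9)·R3: [0, 0, 0, 0, 0, 0]
R5 ← R5 − (5/9)·R3: [0, 0, 0, 0, 0, 0]
3 nonzero rows, so the 5 vectors span a space of dimension 3.
Since 3 < 5, the vectors are linearly dependent.

no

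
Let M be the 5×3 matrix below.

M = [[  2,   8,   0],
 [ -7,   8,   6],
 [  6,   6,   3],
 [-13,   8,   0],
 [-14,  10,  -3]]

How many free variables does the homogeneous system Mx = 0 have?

0

Row reduce to echelon form.
R2 ← R2 + (7/2)·R1: [0, 36, 6]
R3 ← R3 − (3)·R1: [0, -18, 3]
R4 ← R4 + (13/2)·R1: [0, 60, 0]
R5 ← R5 + (7)·R1: [0, 66, -3]
R3 ← R3 + (1/2)·R2: [0, 0, 6]
R4 ← R4 − (5/3)·R2: [0, 0, -10]
R5 ← R5 − (11/6)·R2: [0, 0, -14]
R4 ← R4 + (5/3)·R3: [0, 0, 0]
R5 ← R5 + (7/3)·R3: [0, 0, 0]
3 nonzero rows, so rank(M) = 3.
M has 3 columns; by rank–nullity, nullity = 3 − 3 = 0.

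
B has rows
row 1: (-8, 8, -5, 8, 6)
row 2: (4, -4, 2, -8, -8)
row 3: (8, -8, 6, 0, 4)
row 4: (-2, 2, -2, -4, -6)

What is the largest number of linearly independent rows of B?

2

Row reduce to echelon form.
R2 ← R2 + (1/2)·R1: [0, 0, -1/2, -4, -5]
R3 ← R3 + R1: [0, 0, 1, 8, 10]
R4 ← R4 − (1/4)·R1: [0, 0, -3/4, -6, -15/2]
R3 ← R3 + (2)·R2: [0, 0, 0, 0, 0]
R4 ← R4 − (3/2)·R2: [0, 0, 0, 0, 0]
Echelon form has 2 nonzero rows, so rank(B) = 2.
The rank gives the maximum number of linearly independent rows: 2.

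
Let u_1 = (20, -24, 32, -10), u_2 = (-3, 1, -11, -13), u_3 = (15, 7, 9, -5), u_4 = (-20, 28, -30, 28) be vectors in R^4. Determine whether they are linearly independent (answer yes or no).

Form the matrix with these vectors as rows and row reduce.
R2 ← R2 + (3/20)·R1: [0, -13/5, -31/5, -29/2]
R3 ← R3 − (3/4)·R1: [0, 25, -15, 5/2]
R4 ← R4 + R1: [0, 4, 2, 18]
R3 ← R3 + (125/13)·R2: [0, 0, -970/13, -1780/13]
R4 ← R4 + (20/13)·R2: [0, 0, -98/13, -56/13]
R4 ← R4 − (49/485)·R3: [0, 0, 0, 924/97]
4 nonzero rows, so the 4 vectors span a space of dimension 4.
Since 4 = 4, the vectors are linearly independent.

yes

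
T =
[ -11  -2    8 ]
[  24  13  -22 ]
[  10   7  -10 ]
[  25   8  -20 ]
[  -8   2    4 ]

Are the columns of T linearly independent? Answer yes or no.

Row reduce T to echelon form.
R2 ← R2 + (24/11)·R1: [0, 95/11, -50/11]
R3 ← R3 + (10/11)·R1: [0, 57/11, -30/11]
R4 ← R4 + (25/11)·R1: [0, 38/11, -20/11]
R5 ← R5 − (8/11)·R1: [0, 38/11, -20/11]
R3 ← R3 − (3/5)·R2: [0, 0, 0]
R4 ← R4 − (2/5)·R2: [0, 0, 0]
R5 ← R5 − (2/5)·R2: [0, 0, 0]
2 pivots among 3 columns.
Only 2 < 3 pivot columns, so the columns are linearly dependent.

no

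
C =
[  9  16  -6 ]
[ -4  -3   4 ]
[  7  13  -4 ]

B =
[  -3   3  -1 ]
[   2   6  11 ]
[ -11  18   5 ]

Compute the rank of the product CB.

First compute CB:
[[ 71,  15, 137],
 [-38,  42,  -9],
 [ 49,  27, 116]]
Now row reduce the product.
R2 ← R2 + (38/71)·R1: [0, 3552/71, 4567/71]
R3 ← R3 − (49/71)·R1: [0, 1182/71, 1523/71]
R3 ← R3 − (197/592)·R2: [0, 0, 27/592]
3 nonzero rows, so rank(CB) = 3.

3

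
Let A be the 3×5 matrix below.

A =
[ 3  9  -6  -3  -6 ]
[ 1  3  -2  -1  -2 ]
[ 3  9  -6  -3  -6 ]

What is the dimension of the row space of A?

Row reduce to echelon form.
R2 ← R2 − (1/3)·R1: [0, 0, 0, 0, 0]
R3 ← R3 − R1: [0, 0, 0, 0, 0]
Echelon form has 1 nonzero row, so rank(A) = 1.
The row space has dimension equal to the rank: 1.

1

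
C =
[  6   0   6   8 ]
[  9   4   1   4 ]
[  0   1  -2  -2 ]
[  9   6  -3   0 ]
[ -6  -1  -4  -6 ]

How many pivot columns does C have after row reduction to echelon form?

2

Row reduce to echelon form.
R2 ← R2 − (3/2)·R1: [0, 4, -8, -8]
R4 ← R4 − (3/2)·R1: [0, 6, -12, -12]
R5 ← R5 + R1: [0, -1, 2, 2]
R3 ← R3 − (1/4)·R2: [0, 0, 0, 0]
R4 ← R4 − (3/2)·R2: [0, 0, 0, 0]
R5 ← R5 + (1/4)·R2: [0, 0, 0, 0]
Echelon form has 2 nonzero rows, so rank(C) = 2.
Each nonzero row contributes one pivot column: 2 pivot columns.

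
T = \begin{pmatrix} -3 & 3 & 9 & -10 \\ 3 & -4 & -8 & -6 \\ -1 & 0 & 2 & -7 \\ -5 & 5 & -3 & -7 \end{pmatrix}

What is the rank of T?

4

Row reduce to echelon form.
R2 ← R2 + R1: [0, -1, 1, -16]
R3 ← R3 − (1/3)·R1: [0, -1, -1, -11/3]
R4 ← R4 − (5/3)·R1: [0, 0, -18, 29/3]
R3 ← R3 − R2: [0, 0, -2, 37/3]
R4 ← R4 − (9)·R3: [0, 0, 0, -304/3]
Echelon form has 4 nonzero rows, so rank(T) = 4.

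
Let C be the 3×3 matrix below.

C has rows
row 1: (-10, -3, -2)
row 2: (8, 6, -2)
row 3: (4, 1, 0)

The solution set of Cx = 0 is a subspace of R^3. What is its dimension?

Row reduce to echelon form.
R2 ← R2 + (4/5)·R1: [0, 18/5, -18/5]
R3 ← R3 + (2/5)·R1: [0, -1/5, -4/5]
R3 ← R3 + (1/18)·R2: [0, 0, -1]
3 nonzero rows, so rank(C) = 3.
C has 3 columns; by rank–nullity, nullity = 3 − 3 = 0.

0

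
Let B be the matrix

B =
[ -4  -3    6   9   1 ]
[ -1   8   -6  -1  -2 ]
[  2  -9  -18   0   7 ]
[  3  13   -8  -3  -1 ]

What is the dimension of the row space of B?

Row reduce to echelon form.
R2 ← R2 − (1/4)·R1: [0, 35/4, -15/2, -13/4, -9/4]
R3 ← R3 + (1/2)·R1: [0, -21/2, -15, 9/2, 15/2]
R4 ← R4 + (3/4)·R1: [0, 43/4, -7/2, 15/4, -1/4]
R3 ← R3 + (6/5)·R2: [0, 0, -24, 3/5, 24/5]
R4 ← R4 − (43/35)·R2: [0, 0, 40/7, 271/35, 88/35]
R4 ← R4 + (5/21)·R3: [0, 0, 0, 276/35, 128/35]
Echelon form has 4 nonzero rows, so rank(B) = 4.
The row space has dimension equal to the rank: 4.

4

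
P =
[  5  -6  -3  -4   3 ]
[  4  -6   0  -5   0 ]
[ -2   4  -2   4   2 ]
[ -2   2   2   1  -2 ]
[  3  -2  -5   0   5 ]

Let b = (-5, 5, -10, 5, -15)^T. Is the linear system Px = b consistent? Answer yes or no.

yes

Row reduce the augmented matrix [P | b].
R2 ← R2 − (4/5)·R1: [0, -6/5, 12/5, -9/5, -12/5, 9]
R3 ← R3 + (2/5)·R1: [0, 8/5, -16/5, 12/5, 16/5, -12]
R4 ← R4 + (2/5)·R1: [0, -2/5, 4/5, -3/5, -4/5, 3]
R5 ← R5 − (3/5)·R1: [0, 8/5, -16/5, 12/5, 16/5, -12]
R3 ← R3 + (4/3)·R2: [0, 0, 0, 0, 0, 0]
R4 ← R4 − (1/3)·R2: [0, 0, 0, 0, 0, 0]
R5 ← R5 + (4/3)·R2: [0, 0, 0, 0, 0, 0]
The echelon form has 2 nonzero rows, and every pivot lies in the first 5 columns, so rank(P) = rank([P|b]) = 2.
The system is consistent.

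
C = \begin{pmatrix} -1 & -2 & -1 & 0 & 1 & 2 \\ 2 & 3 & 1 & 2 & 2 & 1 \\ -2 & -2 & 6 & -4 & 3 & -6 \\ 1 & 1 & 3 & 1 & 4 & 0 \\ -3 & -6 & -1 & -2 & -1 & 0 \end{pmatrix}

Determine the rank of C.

4

Row reduce to echelon form.
R2 ← R2 + (2)·R1: [0, -1, -1, 2, 4, 5]
R3 ← R3 − (2)·R1: [0, 2, 8, -4, 1, -10]
R4 ← R4 + R1: [0, -1, 2, 1, 5, 2]
R5 ← R5 − (3)·R1: [0, 0, 2, -2, -4, -6]
R3 ← R3 + (2)·R2: [0, 0, 6, 0, 9, 0]
R4 ← R4 − R2: [0, 0, 3, -1, 1, -3]
R4 ← R4 − (1/2)·R3: [0, 0, 0, -1, -7/2, -3]
R5 ← R5 − (1/3)·R3: [0, 0, 0, -2, -7, -6]
R5 ← R5 − (2)·R4: [0, 0, 0, 0, 0, 0]
Echelon form has 4 nonzero rows, so rank(C) = 4.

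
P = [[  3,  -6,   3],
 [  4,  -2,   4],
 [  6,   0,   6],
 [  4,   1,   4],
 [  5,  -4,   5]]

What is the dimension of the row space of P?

Row reduce to echelon form.
R2 ← R2 − (4/3)·R1: [0, 6, 0]
R3 ← R3 − (2)·R1: [0, 12, 0]
R4 ← R4 − (4/3)·R1: [0, 9, 0]
R5 ← R5 − (5/3)·R1: [0, 6, 0]
R3 ← R3 − (2)·R2: [0, 0, 0]
R4 ← R4 − (3/2)·R2: [0, 0, 0]
R5 ← R5 − R2: [0, 0, 0]
Echelon form has 2 nonzero rows, so rank(P) = 2.
The row space has dimension equal to the rank: 2.

2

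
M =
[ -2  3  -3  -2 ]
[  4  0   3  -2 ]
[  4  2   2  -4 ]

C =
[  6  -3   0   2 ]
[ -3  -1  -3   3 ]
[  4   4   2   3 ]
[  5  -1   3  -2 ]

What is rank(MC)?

2

First compute MC:
[[-43,  -7, -21,   0],
 [ 26,   2,   0,  21],
 [  6,  -2, -14,  28]]
Now row reduce the product.
R2 ← R2 + (26/43)·R1: [0, -96/43, -546/43, 21]
R3 ← R3 + (6/43)·R1: [0, -128/43, -728/43, 28]
R3 ← R3 − (4/3)·R2: [0, 0, 0, 0]
2 nonzero rows, so rank(MC) = 2.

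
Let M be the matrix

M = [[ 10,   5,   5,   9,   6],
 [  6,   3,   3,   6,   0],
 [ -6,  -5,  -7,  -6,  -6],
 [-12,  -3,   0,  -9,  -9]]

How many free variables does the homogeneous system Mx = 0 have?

Row reduce to echelon form.
R2 ← R2 − (3/5)·R1: [0, 0, 0, 3/5, -18/5]
R3 ← R3 + (3/5)·R1: [0, -2, -4, -3/5, -12/5]
R4 ← R4 + (6/5)·R1: [0, 3, 6, 9/5, -9/5]
Swap R2 ↔ R3
R4 ← R4 + (3/2)·R2: [0, 0, 0, 9/10, -27/5]
R4 ← R4 − (3/2)·R3: [0, 0, 0, 0, 0]
3 nonzero rows, so rank(M) = 3.
M has 5 columns; by rank–nullity, nullity = 5 − 3 = 2.

2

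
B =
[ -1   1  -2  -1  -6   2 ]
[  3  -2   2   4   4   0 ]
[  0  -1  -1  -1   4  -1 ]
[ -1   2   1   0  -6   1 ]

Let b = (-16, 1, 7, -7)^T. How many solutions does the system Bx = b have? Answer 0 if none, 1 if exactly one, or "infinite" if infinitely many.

Row reduce the augmented matrix [B | b].
R2 ← R2 + (3)·R1: [0, 1, -4, 1, -14, 6, -47]
R4 ← R4 − R1: [0, 1, 3, 1, 0, -1, 9]
R3 ← R3 + R2: [0, 0, -5, 0, -10, 5, -40]
R4 ← R4 − R2: [0, 0, 7, 0, 14, -7, 56]
R4 ← R4 + (7/5)·R3: [0, 0, 0, 0, 0, 0, 0]
The echelon form has 3 nonzero rows, and every pivot lies in the first 6 columns, so rank(B) = rank([B|b]) = 3.
The system is consistent.
rank = 3 < 6 unknowns, so there are infinitely many solutions.

infinite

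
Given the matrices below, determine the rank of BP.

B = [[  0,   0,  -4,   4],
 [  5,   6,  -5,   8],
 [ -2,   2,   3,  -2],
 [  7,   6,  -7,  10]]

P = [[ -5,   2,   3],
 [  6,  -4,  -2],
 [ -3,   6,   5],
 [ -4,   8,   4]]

First compute BP:
[[ -4,   8,  -4],
 [ -6,  20,  10],
 [ 21, -10,  -3],
 [-18,  28,  14]]
Now row reduce the product.
R2 ← R2 − (3/2)·R1: [0, 8, 16]
R3 ← R3 + (21/4)·R1: [0, 32, -24]
R4 ← R4 − (9/2)·R1: [0, -8, 32]
R3 ← R3 − (4)·R2: [0, 0, -88]
R4 ← R4 + R2: [0, 0, 48]
R4 ← R4 + (6/11)·R3: [0, 0, 0]
3 nonzero rows, so rank(BP) = 3.

3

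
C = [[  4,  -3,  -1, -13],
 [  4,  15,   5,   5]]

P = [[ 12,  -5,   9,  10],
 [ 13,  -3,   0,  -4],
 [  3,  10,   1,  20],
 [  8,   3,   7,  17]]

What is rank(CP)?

2

First compute CP:
[[-98, -60, -56, -189],
 [298,   0,  76, 165]]
Now row reduce the product.
R2 ← R2 + (149/49)·R1: [0, -8940/49, -660/7, -2868/7]
2 nonzero rows, so rank(CP) = 2.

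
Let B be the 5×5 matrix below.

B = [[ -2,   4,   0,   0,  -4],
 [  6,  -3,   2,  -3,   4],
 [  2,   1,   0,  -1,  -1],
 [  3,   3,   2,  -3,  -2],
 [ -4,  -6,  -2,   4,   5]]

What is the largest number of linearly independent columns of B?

3

Row reduce to echelon form.
R2 ← R2 + (3)·R1: [0, 9, 2, -3, -8]
R3 ← R3 + R1: [0, 5, 0, -1, -5]
R4 ← R4 + (3/2)·R1: [0, 9, 2, -3, -8]
R5 ← R5 − (2)·R1: [0, -14, -2, 4, 13]
R3 ← R3 − (5/9)·R2: [0, 0, -10/9, 2/3, -5/9]
R4 ← R4 − R2: [0, 0, 0, 0, 0]
R5 ← R5 + (14/9)·R2: [0, 0, 10/9, -2/3, 5/9]
R5 ← R5 + R3: [0, 0, 0, 0, 0]
Echelon form has 3 nonzero rows, so rank(B) = 3.
The rank gives the maximum number of linearly independent columns: 3.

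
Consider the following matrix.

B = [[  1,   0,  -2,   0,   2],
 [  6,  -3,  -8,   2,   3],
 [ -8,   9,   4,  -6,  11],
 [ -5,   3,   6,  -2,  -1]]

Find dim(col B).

Row reduce to echelon form.
R2 ← R2 − (6)·R1: [0, -3, 4, 2, -9]
R3 ← R3 + (8)·R1: [0, 9, -12, -6, 27]
R4 ← R4 + (5)·R1: [0, 3, -4, -2, 9]
R3 ← R3 + (3)·R2: [0, 0, 0, 0, 0]
R4 ← R4 + R2: [0, 0, 0, 0, 0]
Echelon form has 2 nonzero rows, so rank(B) = 2.
The column space has dimension equal to the rank: 2.

2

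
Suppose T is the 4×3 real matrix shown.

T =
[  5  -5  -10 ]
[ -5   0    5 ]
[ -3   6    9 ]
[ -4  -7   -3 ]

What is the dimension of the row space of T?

Row reduce to echelon form.
R2 ← R2 + R1: [0, -5, -5]
R3 ← R3 + (3/5)·R1: [0, 3, 3]
R4 ← R4 + (4/5)·R1: [0, -11, -11]
R3 ← R3 + (3/5)·R2: [0, 0, 0]
R4 ← R4 − (11/5)·R2: [0, 0, 0]
Echelon form has 2 nonzero rows, so rank(T) = 2.
The row space has dimension equal to the rank: 2.

2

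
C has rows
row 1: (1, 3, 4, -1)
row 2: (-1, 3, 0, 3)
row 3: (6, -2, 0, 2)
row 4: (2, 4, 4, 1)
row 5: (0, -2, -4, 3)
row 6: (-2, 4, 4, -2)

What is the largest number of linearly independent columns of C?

Row reduce to echelon form.
R2 ← R2 + R1: [0, 6, 4, 2]
R3 ← R3 − (6)·R1: [0, -20, -24, 8]
R4 ← R4 − (2)·R1: [0, -2, -4, 3]
R6 ← R6 + (2)·R1: [0, 10, 12, -4]
R3 ← R3 + (10/3)·R2: [0, 0, -32/3, 44/3]
R4 ← R4 + (1/3)·R2: [0, 0, -8/3, 11/3]
R5 ← R5 + (1/3)·R2: [0, 0, -8/3, 11/3]
R6 ← R6 − (5/3)·R2: [0, 0, 16/3, -22/3]
R4 ← R4 − (1/4)·R3: [0, 0, 0, 0]
R5 ← R5 − (1/4)·R3: [0, 0, 0, 0]
R6 ← R6 + (1/2)·R3: [0, 0, 0, 0]
Echelon form has 3 nonzero rows, so rank(C) = 3.
The rank gives the maximum number of linearly independent columns: 3.

3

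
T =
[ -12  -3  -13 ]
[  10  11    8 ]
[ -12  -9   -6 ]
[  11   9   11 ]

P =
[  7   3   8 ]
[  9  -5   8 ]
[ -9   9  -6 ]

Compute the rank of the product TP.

First compute TP:
[[  6, -138, -42],
 [ 97,  47, 120],
 [-111, -45, -132],
 [ 59,  87,  94]]
Now row reduce the product.
R2 ← R2 − (97/6)·R1: [0, 2278, 799]
R3 ← R3 + (37/2)·R1: [0, -2598, -909]
R4 ← R4 − (59/6)·R1: [0, 1444, 507]
R3 ← R3 + (1299/1139)·R2: [0, 0, 150/67]
R4 ← R4 − (722/1139)·R2: [0, 0, 35/67]
R4 ← R4 − (7/30)·R3: [0, 0, 0]
3 nonzero rows, so rank(TP) = 3.

3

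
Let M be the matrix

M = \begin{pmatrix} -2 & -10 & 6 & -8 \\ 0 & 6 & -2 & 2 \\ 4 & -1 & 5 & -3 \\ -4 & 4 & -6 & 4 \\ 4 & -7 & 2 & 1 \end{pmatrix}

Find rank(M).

3

Row reduce to echelon form.
R3 ← R3 + (2)·R1: [0, -21, 17, -19]
R4 ← R4 − (2)·R1: [0, 24, -18, 20]
R5 ← R5 + (2)·R1: [0, -27, 14, -15]
R3 ← R3 + (7/2)·R2: [0, 0, 10, -12]
R4 ← R4 − (4)·R2: [0, 0, -10, 12]
R5 ← R5 + (9/2)·R2: [0, 0, 5, -6]
R4 ← R4 + R3: [0, 0, 0, 0]
R5 ← R5 − (1/2)·R3: [0, 0, 0, 0]
Echelon form has 3 nonzero rows, so rank(M) = 3.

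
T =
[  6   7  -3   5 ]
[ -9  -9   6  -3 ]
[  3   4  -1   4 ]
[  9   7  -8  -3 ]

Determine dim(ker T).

Row reduce to echelon form.
R2 ← R2 + (3/2)·R1: [0, 3/2, 3/2, 9/2]
R3 ← R3 − (1/2)·R1: [0, 1/2, 1/2, 3/2]
R4 ← R4 − (3/2)·R1: [0, -7/2, -7/2, -21/2]
R3 ← R3 − (1/3)·R2: [0, 0, 0, 0]
R4 ← R4 + (7/3)·R2: [0, 0, 0, 0]
2 nonzero rows, so rank(T) = 2.
T has 4 columns; by rank–nullity, nullity = 4 − 2 = 2.

2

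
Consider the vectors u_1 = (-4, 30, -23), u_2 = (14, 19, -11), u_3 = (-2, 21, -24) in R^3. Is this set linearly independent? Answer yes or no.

yes

Form the matrix with these vectors as rows and row reduce.
R2 ← R2 + (7/2)·R1: [0, 124, -183/2]
R3 ← R3 − (1/2)·R1: [0, 6, -25/2]
R3 ← R3 − (3/62)·R2: [0, 0, -1001/124]
3 nonzero rows, so the 3 vectors span a space of dimension 3.
Since 3 = 3, the vectors are linearly independent.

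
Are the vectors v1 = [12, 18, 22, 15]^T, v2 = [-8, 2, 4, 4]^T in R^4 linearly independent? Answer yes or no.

Form the matrix with these vectors as rows and row reduce.
R2 ← R2 + (2/3)·R1: [0, 14, 56/3, 14]
2 nonzero rows, so the 2 vectors span a space of dimension 2.
Since 2 = 2, the vectors are linearly independent.

yes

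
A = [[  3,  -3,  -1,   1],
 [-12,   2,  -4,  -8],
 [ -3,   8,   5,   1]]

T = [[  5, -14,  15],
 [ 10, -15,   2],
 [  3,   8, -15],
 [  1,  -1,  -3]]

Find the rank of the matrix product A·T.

First compute AT:
[[-17,  -6,  51],
 [-60, 114, -92],
 [ 81, -39, -107]]
Now row reduce the product.
R2 ← R2 − (60/17)·R1: [0, 2298/17, -272]
R3 ← R3 + (81/17)·R1: [0, -1149/17, 136]
R3 ← R3 + (1/2)·R2: [0, 0, 0]
2 nonzero rows, so rank(AT) = 2.

2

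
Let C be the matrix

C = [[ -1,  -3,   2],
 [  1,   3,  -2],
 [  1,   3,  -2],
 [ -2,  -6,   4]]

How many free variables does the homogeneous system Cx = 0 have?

2

Row reduce to echelon form.
R2 ← R2 + R1: [0, 0, 0]
R3 ← R3 + R1: [0, 0, 0]
R4 ← R4 − (2)·R1: [0, 0, 0]
1 nonzero row, so rank(C) = 1.
C has 3 columns; by rank–nullity, nullity = 3 − 1 = 2.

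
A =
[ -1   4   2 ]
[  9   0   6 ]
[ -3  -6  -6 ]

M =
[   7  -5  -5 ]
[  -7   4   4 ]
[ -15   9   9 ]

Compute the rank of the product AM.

First compute AM:
[[-65,  39,  39],
 [-27,   9,   9],
 [111, -63, -63]]
Now row reduce the product.
R2 ← R2 − (27/65)·R1: [0, -36/5, -36/5]
R3 ← R3 + (111/65)·R1: [0, 18/5, 18/5]
R3 ← R3 + (1/2)·R2: [0, 0, 0]
2 nonzero rows, so rank(AM) = 2.

2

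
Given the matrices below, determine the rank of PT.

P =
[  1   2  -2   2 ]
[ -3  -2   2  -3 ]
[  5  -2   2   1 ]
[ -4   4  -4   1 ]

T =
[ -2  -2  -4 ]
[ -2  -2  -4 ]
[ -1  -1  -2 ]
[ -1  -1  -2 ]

1

First compute PT:
[[ -6,  -6, -12],
 [ 11,  11,  22],
 [ -9,  -9, -18],
 [  3,   3,   6]]
Now row reduce the product.
R2 ← R2 + (11/6)·R1: [0, 0, 0]
R3 ← R3 − (3/2)·R1: [0, 0, 0]
R4 ← R4 + (1/2)·R1: [0, 0, 0]
1 nonzero row, so rank(PT) = 1.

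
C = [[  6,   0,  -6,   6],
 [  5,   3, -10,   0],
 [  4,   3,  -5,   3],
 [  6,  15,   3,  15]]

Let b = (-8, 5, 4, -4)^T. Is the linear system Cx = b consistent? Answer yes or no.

no

Row reduce the augmented matrix [C | b].
R2 ← R2 − (5/6)·R1: [0, 3, -5, -5, 35/3]
R3 ← R3 − (2/3)·R1: [0, 3, -1, -1, 28/3]
R4 ← R4 − R1: [0, 15, 9, 9, 4]
R3 ← R3 − R2: [0, 0, 4, 4, -7/3]
R4 ← R4 − (5)·R2: [0, 0, 34, 34, -163/3]
R4 ← R4 − (17/2)·R3: [0, 0, 0, 0, -69/2]
The echelon form has 4 nonzero rows; the last pivot sits in the augmented column, so rank(C) = 3 but rank([C|b]) = 4.
Since the ranks differ, the system is inconsistent.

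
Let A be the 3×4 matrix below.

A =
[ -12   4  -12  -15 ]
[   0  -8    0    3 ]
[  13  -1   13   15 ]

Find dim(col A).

Row reduce to echelon form.
R3 ← R3 + (13/12)·R1: [0, 10/3, 0, -5/4]
R3 ← R3 + (5/12)·R2: [0, 0, 0, 0]
Echelon form has 2 nonzero rows, so rank(A) = 2.
The column space has dimension equal to the rank: 2.

2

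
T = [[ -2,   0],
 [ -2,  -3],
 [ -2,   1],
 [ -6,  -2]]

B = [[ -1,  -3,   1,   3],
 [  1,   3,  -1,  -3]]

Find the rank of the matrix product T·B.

First compute TB:
[[  2,   6,  -2,  -6],
 [ -1,  -3,   1,   3],
 [  3,   9,  -3,  -9],
 [  4,  12,  -4, -12]]
Now row reduce the product.
R2 ← R2 + (1/2)·R1: [0, 0, 0, 0]
R3 ← R3 − (3/2)·R1: [0, 0, 0, 0]
R4 ← R4 − (2)·R1: [0, 0, 0, 0]
1 nonzero row, so rank(TB) = 1.

1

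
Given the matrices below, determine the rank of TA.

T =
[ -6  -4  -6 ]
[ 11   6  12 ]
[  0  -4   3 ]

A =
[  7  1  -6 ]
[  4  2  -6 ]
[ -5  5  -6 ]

First compute TA:
[[-28, -44,  96],
 [ 41,  83, -174],
 [-31,   7,   6]]
Now row reduce the product.
R2 ← R2 + (41/28)·R1: [0, 130/7, -234/7]
R3 ← R3 − (31/28)·R1: [0, 390/7, -702/7]
R3 ← R3 − (3)·R2: [0, 0, 0]
2 nonzero rows, so rank(TA) = 2.

2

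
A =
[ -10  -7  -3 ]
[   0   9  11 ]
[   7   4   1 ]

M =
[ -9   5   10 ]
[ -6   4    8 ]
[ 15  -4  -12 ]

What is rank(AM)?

First compute AM:
[[ 87, -66, -120],
 [111,  -8, -60],
 [-72,  47,  90]]
Now row reduce the product.
R2 ← R2 − (37/29)·R1: [0, 2210/29, 2700/29]
R3 ← R3 + (24/29)·R1: [0, -221/29, -270/29]
R3 ← R3 + (1/10)·R2: [0, 0, 0]
2 nonzero rows, so rank(AM) = 2.

2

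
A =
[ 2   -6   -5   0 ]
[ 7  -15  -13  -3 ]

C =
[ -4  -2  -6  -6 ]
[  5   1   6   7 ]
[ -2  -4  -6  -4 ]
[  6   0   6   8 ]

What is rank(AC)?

2

First compute AC:
[[-28,  10, -18, -34],
 [-95,  23, -72, -119]]
Now row reduce the product.
R2 ← R2 − (95/28)·R1: [0, -153/14, -153/14, -51/14]
2 nonzero rows, so rank(AC) = 2.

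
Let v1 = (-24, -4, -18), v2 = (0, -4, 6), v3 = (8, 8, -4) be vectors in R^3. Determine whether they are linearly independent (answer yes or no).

no

Form the matrix with these vectors as rows and row reduce.
R3 ← R3 + (1/3)·R1: [0, 20/3, -10]
R3 ← R3 + (5/3)·R2: [0, 0, 0]
2 nonzero rows, so the 3 vectors span a space of dimension 2.
Since 2 < 3, the vectors are linearly dependent.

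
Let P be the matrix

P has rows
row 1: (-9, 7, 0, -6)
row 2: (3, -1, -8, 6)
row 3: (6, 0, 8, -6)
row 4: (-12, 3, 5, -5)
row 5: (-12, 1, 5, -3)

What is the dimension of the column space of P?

Row reduce to echelon form.
R2 ← R2 + (1/3)·R1: [0, 4/3, -8, 4]
R3 ← R3 + (2/3)·R1: [0, 14/3, 8, -10]
R4 ← R4 − (4/3)·R1: [0, -19/3, 5, 3]
R5 ← R5 − (4/3)·R1: [0, -25/3, 5, 5]
R3 ← R3 − (7/2)·R2: [0, 0, 36, -24]
R4 ← R4 + (19/4)·R2: [0, 0, -33, 22]
R5 ← R5 + (25/4)·R2: [0, 0, -45, 30]
R4 ← R4 + (11/12)·R3: [0, 0, 0, 0]
R5 ← R5 + (5/4)·R3: [0, 0, 0, 0]
Echelon form has 3 nonzero rows, so rank(P) = 3.
The column space has dimension equal to the rank: 3.

3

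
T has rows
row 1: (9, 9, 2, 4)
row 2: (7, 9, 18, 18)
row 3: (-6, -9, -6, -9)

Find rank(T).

Row reduce to echelon form.
R2 ← R2 − (7/9)·R1: [0, 2, 148/9, 134/9]
R3 ← R3 + (2/3)·R1: [0, -3, -14/3, -19/3]
R3 ← R3 + (3/2)·R2: [0, 0, 20, 16]
Echelon form has 3 nonzero rows, so rank(T) = 3.

3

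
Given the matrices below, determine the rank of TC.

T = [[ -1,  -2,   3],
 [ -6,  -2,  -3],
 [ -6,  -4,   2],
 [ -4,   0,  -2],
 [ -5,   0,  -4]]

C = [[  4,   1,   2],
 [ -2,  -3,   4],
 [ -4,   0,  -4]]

First compute TC:
[[-12,   5, -22],
 [ -8,   0,  -8],
 [-24,   6, -36],
 [ -8,  -4,   0],
 [ -4,  -5,   6]]
Now row reduce the product.
R2 ← R2 − (2/3)·R1: [0, -10/3, 20/3]
R3 ← R3 − (2)·R1: [0, -4, 8]
R4 ← R4 − (2/3)·R1: [0, -22/3, 44/3]
R5 ← R5 − (1/3)·R1: [0, -20/3, 40/3]
R3 ← R3 − (6/5)·R2: [0, 0, 0]
R4 ← R4 − (11/5)·R2: [0, 0, 0]
R5 ← R5 − (2)·R2: [0, 0, 0]
2 nonzero rows, so rank(TC) = 2.

2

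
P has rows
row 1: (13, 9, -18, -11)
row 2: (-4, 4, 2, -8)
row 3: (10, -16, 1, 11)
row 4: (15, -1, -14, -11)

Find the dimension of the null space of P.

Row reduce to echelon form.
R2 ← R2 + (4/13)·R1: [0, 88/13, -46/13, -148/13]
R3 ← R3 − (10/13)·R1: [0, -298/13, 193/13, 253/13]
R4 ← R4 − (15/13)·R1: [0, -148/13, 88/13, 22/13]
R3 ← R3 + (149/44)·R2: [0, 0, 63/22, -210/11]
R4 ← R4 + (37/22)·R2: [0, 0, 9/11, -192/11]
R4 ← R4 − (2/7)·R3: [0, 0, 0, -12]
4 nonzero rows, so rank(P) = 4.
P has 4 columns; by rank–nullity, nullity = 4 − 4 = 0.

0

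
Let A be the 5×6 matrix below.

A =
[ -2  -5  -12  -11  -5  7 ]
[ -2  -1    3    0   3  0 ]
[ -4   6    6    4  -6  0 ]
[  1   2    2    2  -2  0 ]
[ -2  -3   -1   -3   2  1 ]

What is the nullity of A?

Row reduce to echelon form.
R2 ← R2 − R1: [0, 4, 15, 11, 8, -7]
R3 ← R3 − (2)·R1: [0, 16, 30, 26, 4, -14]
R4 ← R4 + (1/2)·R1: [0, -1/2, -4, -7/2, -9/2, 7/2]
R5 ← R5 − R1: [0, 2, 11, 8, 7, -6]
R3 ← R3 − (4)·R2: [0, 0, -30, -18, -28, 14]
R4 ← R4 + (1/8)·R2: [0, 0, -17/8, -17/8, -7/2, 21/8]
R5 ← R5 − (1/2)·R2: [0, 0, 7/2, 5/2, 3, -5/2]
R4 ← R4 − (17/240)·R3: [0, 0, 0, -17/20, -91/60, 49/30]
R5 ← R5 + (7/60)·R3: [0, 0, 0, 2/5, -4/15, -13/15]
R5 ← R5 + (8/17)·R4: [0, 0, 0, 0, -50/51, -5/51]
5 nonzero rows, so rank(A) = 5.
A has 6 columns; by rank–nullity, nullity = 6 − 5 = 1.

1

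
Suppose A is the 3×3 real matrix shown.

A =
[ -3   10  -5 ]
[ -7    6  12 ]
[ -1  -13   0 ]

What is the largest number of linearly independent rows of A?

Row reduce to echelon form.
R2 ← R2 − (7/3)·R1: [0, -52/3, 71/3]
R3 ← R3 − (1/3)·R1: [0, -49/3, 5/3]
R3 ← R3 − (49/52)·R2: [0, 0, -1073/52]
Echelon form has 3 nonzero rows, so rank(A) = 3.
The rank gives the maximum number of linearly independent rows: 3.

3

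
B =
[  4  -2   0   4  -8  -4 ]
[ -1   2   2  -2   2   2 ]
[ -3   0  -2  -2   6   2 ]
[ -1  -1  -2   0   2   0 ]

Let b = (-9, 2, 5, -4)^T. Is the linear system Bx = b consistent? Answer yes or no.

Row reduce the augmented matrix [B | b].
R2 ← R2 + (1/4)·R1: [0, 3/2, 2, -1, 0, 1, -1/4]
R3 ← R3 + (3/4)·R1: [0, -3/2, -2, 1, 0, -1, -7/4]
R4 ← R4 + (1/4)·R1: [0, -3/2, -2, 1, 0, -1, -25/4]
R3 ← R3 + R2: [0, 0, 0, 0, 0, 0, -2]
R4 ← R4 + R2: [0, 0, 0, 0, 0, 0, -13/2]
R4 ← R4 − (13/4)·R3: [0, 0, 0, 0, 0, 0, 0]
The echelon form has 3 nonzero rows; the last pivot sits in the augmented column, so rank(B) = 2 but rank([B|b]) = 3.
Since the ranks differ, the system is inconsistent.

no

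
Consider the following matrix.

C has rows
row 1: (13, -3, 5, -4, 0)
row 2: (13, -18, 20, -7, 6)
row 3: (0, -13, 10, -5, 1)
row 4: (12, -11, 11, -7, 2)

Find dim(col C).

Row reduce to echelon form.
R2 ← R2 − R1: [0, -15, 15, -3, 6]
R4 ← R4 − (12/13)·R1: [0, -107/13, 83/13, -43/13, 2]
R3 ← R3 − (13/15)·R2: [0, 0, -3, -12/5, -21/5]
R4 ← R4 − (107/195)·R2: [0, 0, -24/13, -108/65, -84/65]
R4 ← R4 − (8/13)·R3: [0, 0, 0, -12/65, 84/65]
Echelon form has 4 nonzero rows, so rank(C) = 4.
The column space has dimension equal to the rank: 4.

4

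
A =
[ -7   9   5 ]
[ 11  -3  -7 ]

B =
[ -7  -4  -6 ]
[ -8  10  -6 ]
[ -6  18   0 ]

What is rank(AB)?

2

First compute AB:
[[-53, 208, -12],
 [-11, -200, -48]]
Now row reduce the product.
R2 ← R2 − (11/53)·R1: [0, -12888/53, -2412/53]
2 nonzero rows, so rank(AB) = 2.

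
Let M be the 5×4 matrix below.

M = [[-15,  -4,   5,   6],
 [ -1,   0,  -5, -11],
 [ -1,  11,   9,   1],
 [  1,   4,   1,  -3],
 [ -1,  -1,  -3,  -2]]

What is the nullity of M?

Row reduce to echelon form.
R2 ← R2 − (1/15)·R1: [0, 4/15, -16/3, -57/5]
R3 ← R3 − (1/15)·R1: [0, 169/15, 26/3, 3/5]
R4 ← R4 + (1/15)·R1: [0, 56/15, 4/3, -13/5]
R5 ← R5 − (1/15)·R1: [0, -11/15, -10/3, -12/5]
R3 ← R3 − (169/4)·R2: [0, 0, 234, 1929/4]
R4 ← R4 − (14)·R2: [0, 0, 76, 157]
R5 ← R5 + (11/4)·R2: [0, 0, -18, -135/4]
R4 ← R4 − (38/117)·R3: [0, 0, 0, 29/78]
R5 ← R5 + (1/13)·R3: [0, 0, 0, 87/26]
R5 ← R5 − (9)·R4: [0, 0, 0, 0]
4 nonzero rows, so rank(M) = 4.
M has 4 columns; by rank–nullity, nullity = 4 − 4 = 0.

0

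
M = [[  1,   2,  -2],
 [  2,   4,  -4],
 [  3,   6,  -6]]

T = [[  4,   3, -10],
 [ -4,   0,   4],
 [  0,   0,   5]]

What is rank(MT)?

First compute MT:
[[ -4,   3, -12],
 [ -8,   6, -24],
 [-12,   9, -36]]
Now row reduce the product.
R2 ← R2 − (2)·R1: [0, 0, 0]
R3 ← R3 − (3)·R1: [0, 0, 0]
1 nonzero row, so rank(MT) = 1.

1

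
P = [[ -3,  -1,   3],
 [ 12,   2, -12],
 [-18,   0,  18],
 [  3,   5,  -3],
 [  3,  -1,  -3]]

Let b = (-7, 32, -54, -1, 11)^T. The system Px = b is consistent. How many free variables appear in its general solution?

Row reduce the augmented matrix [P | b].
R2 ← R2 + (4)·R1: [0, -2, 0, 4]
R3 ← R3 − (6)·R1: [0, 6, 0, -12]
R4 ← R4 + R1: [0, 4, 0, -8]
R5 ← R5 + R1: [0, -2, 0, 4]
R3 ← R3 + (3)·R2: [0, 0, 0, 0]
R4 ← R4 + (2)·R2: [0, 0, 0, 0]
R5 ← R5 − R2: [0, 0, 0, 0]
The echelon form has 2 nonzero rows, and every pivot lies in the first 3 columns, so rank(P) = rank([P|b]) = 2.
The system is consistent.
Free variables = (unknowns) − (rank) = 3 − 2 = 1.

1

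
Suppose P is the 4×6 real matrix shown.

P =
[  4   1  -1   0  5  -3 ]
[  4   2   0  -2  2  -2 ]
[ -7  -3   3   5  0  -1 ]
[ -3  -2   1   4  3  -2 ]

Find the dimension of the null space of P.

3

Row reduce to echelon form.
R2 ← R2 − R1: [0, 1, 1, -2, -3, 1]
R3 ← R3 + (7/4)·R1: [0, -5/4, 5/4, 5, 35/4, -25/4]
R4 ← R4 + (3/4)·R1: [0, -5/4, 1/4, 4, 27/4, -17/4]
R3 ← R3 + (5/4)·R2: [0, 0, 5/2, 5/2, 5, -5]
R4 ← R4 + (5/4)·R2: [0, 0, 3/2, 3/2, 3, -3]
R4 ← R4 − (3/5)·R3: [0, 0, 0, 0, 0, 0]
3 nonzero rows, so rank(P) = 3.
P has 6 columns; by rank–nullity, nullity = 6 − 3 = 3.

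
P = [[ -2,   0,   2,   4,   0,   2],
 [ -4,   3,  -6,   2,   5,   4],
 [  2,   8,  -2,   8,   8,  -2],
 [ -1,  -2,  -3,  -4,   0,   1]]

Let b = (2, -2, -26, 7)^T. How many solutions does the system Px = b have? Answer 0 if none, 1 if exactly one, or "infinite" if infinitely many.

Row reduce the augmented matrix [P | b].
R2 ← R2 − (2)·R1: [0, 3, -10, -6, 5, 0, -6]
R3 ← R3 + R1: [0, 8, 0, 12, 8, 0, -24]
R4 ← R4 − (1/2)·R1: [0, -2, -4, -6, 0, 0, 6]
R3 ← R3 − (8/3)·R2: [0, 0, 80/3, 28, -16/3, 0, -8]
R4 ← R4 + (2/3)·R2: [0, 0, -32/3, -10, 10/3, 0, 2]
R4 ← R4 + (2/5)·R3: [0, 0, 0, 6/5, 6/5, 0, -6/5]
The echelon form has 4 nonzero rows, and every pivot lies in the first 6 columns, so rank(P) = rank([P|b]) = 4.
The system is consistent.
rank = 4 < 6 unknowns, so there are infinitely many solutions.

infinite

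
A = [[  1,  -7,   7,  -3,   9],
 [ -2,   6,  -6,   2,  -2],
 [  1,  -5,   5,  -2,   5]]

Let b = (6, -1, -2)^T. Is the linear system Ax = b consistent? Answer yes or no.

no

Row reduce the augmented matrix [A | b].
R2 ← R2 + (2)·R1: [0, -8, 8, -4, 16, 11]
R3 ← R3 − R1: [0, 2, -2, 1, -4, -8]
R3 ← R3 + (1/4)·R2: [0, 0, 0, 0, 0, -21/4]
The echelon form has 3 nonzero rows; the last pivot sits in the augmented column, so rank(A) = 2 but rank([A|b]) = 3.
Since the ranks differ, the system is inconsistent.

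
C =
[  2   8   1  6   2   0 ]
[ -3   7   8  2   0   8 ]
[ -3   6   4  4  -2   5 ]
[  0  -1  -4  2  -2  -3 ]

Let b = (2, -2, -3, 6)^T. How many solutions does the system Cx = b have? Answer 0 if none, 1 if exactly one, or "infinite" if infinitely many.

0

Row reduce the augmented matrix [C | b].
R2 ← R2 + (3/2)·R1: [0, 19, 19/2, 11, 3, 8, 1]
R3 ← R3 + (3/2)·R1: [0, 18, 11/2, 13, 1, 5, 0]
R3 ← R3 − (18/19)·R2: [0, 0, -7/2, 49/19, -35/19, -49/19, -18/19]
R4 ← R4 + (1/19)·R2: [0, 0, -7/2, 49/19, -35/19, -49/19, 115/19]
R4 ← R4 − R3: [0, 0, 0, 0, 0, 0, 7]
The echelon form has 4 nonzero rows; the last pivot sits in the augmented column, so rank(C) = 3 but rank([C|b]) = 4.
Since the ranks differ, the system is inconsistent.
It has no solutions.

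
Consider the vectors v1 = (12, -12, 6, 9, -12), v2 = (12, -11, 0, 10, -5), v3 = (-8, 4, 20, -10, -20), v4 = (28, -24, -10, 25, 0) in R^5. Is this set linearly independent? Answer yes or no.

no

Form the matrix with these vectors as rows and row reduce.
R2 ← R2 − R1: [0, 1, -6, 1, 7]
R3 ← R3 + (2/3)·R1: [0, -4, 24, -4, -28]
R4 ← R4 − (7/3)·R1: [0, 4, -24, 4, 28]
R3 ← R3 + (4)·R2: [0, 0, 0, 0, 0]
R4 ← R4 − (4)·R2: [0, 0, 0, 0, 0]
2 nonzero rows, so the 4 vectors span a space of dimension 2.
Since 2 < 4, the vectors are linearly dependent.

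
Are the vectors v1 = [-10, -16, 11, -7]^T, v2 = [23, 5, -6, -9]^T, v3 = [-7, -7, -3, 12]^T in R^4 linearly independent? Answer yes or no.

yes

Form the matrix with these vectors as rows and row reduce.
R2 ← R2 + (23/10)·R1: [0, -159/5, 193/10, -251/10]
R3 ← R3 − (7/10)·R1: [0, 21/5, -107/10, 169/10]
R3 ← R3 + (7/53)·R2: [0, 0, -432/53, 720/53]
3 nonzero rows, so the 3 vectors span a space of dimension 3.
Since 3 = 3, the vectors are linearly independent.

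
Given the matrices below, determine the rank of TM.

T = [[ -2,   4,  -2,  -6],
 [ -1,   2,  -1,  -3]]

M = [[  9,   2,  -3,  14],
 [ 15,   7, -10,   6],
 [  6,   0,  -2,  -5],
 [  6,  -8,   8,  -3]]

1

First compute TM:
[[ -6,  72, -78,  24],
 [ -3,  36, -39,  12]]
Now row reduce the product.
R2 ← R2 − (1/2)·R1: [0, 0, 0, 0]
1 nonzero row, so rank(TM) = 1.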